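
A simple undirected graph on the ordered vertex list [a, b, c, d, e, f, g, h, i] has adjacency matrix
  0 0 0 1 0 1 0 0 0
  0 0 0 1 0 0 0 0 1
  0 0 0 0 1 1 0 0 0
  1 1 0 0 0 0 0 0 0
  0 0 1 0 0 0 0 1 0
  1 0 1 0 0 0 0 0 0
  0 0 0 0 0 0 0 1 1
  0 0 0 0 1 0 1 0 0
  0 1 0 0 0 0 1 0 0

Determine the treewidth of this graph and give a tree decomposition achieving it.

The largest bag has 3 vertices, giving width 2; this decomposition certifies tw(G) ≤ 2. For the lower bound, G contains the cycle i–b–d–a–f–c–e–h–g–i, so G is not a forest; only forests have treewidth ≤ 1, hence tw(G) ≥ 2. Hence tw(G) = 2 exactly.

Treewidth 2.
Bags: B1 = {b, d, i}  B2 = {a, d, i}  B3 = {a, f, i}  B4 = {c, f, i}  B5 = {c, e, i}  B6 = {e, h, i}  B7 = {g, h, i}
Tree: B1–B2, B2–B3, B3–B4, B4–B5, B5–B6, B6–B7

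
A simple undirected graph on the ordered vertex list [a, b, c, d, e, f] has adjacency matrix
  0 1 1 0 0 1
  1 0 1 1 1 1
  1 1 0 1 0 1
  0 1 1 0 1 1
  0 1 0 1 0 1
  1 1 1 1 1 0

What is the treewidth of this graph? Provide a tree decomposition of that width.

Treewidth 3.
One such decomposition:
Bags: B1 = {b, d, e, f}  B2 = {b, c, d, f}  B3 = {a, b, c, f}
Tree: B1–B2, B2–B3

Every bag has size at most 4, so the width is 4 − 1 = 3 and tw(G) ≤ 3. For the lower bound, the 4 vertices {b, d, e, f} are pairwise adjacent, and any tree decomposition puts a clique entirely inside one bag — forcing width ≥ 3. Hence tw(G) = 3 exactly.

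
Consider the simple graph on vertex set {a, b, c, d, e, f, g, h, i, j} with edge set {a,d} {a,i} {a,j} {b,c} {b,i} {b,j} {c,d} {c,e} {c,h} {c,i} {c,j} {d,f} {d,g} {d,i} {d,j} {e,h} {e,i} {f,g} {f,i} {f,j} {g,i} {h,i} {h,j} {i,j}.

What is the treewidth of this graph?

A width-3 tree decomposition is:
Bags: B1 = {b, c, i, j}  B2 = {c, d, i, j}  B3 = {a, d, i, j}  B4 = {d, f, i, j}  B5 = {c, h, i, j}  B6 = {d, f, g, i}  B7 = {c, e, h, i}
Tree: B1–B2, B2–B3, B3–B4, B2–B5, B4–B6, B5–B7
Each bag holds 4 vertices, so the decomposition has width 3, which upper-bounds the treewidth. On the other hand G contains the 4-clique {d, f, g, i}. A clique must lie in a single bag of any decomposition, so no decomposition can have width below 3. Combining the bounds, tw(G) = 3.

3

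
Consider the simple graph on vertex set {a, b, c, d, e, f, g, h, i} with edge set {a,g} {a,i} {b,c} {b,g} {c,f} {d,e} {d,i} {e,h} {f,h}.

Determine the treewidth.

A width-2 tree decomposition is:
Bags: B1 = {e, f, h}  B2 = {d, e, f}  B3 = {d, f, i}  B4 = {a, f, i}  B5 = {a, f, g}  B6 = {b, f, g}  B7 = {b, c, f}
Tree: B1–B2, B2–B3, B3–B4, B4–B5, B5–B6, B6–B7
Each bag holds 3 vertices, so the decomposition has width 2, which upper-bounds the treewidth. For the lower bound, G contains the cycle f–h–e–d–i–a–g–b–c–f, so G is not a forest; only forests have treewidth ≤ 1, hence tw(G) ≥ 2. Therefore the treewidth is 2.

2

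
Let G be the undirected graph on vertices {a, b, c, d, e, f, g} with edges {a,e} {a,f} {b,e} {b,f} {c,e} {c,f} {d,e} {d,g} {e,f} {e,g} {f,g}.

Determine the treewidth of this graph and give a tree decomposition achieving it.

Treewidth 2.
One optimal decomposition is:
Bags: B1 = {c, e, f}  B2 = {e, f, g}  B3 = {b, e, f}  B4 = {a, e, f}  B5 = {d, e, g}
Tree: B1–B2, B1–B3, B3–B4, B2–B5

Each bag holds 3 vertices, so the decomposition has width 2, which upper-bounds the treewidth. For the lower bound, the 3 vertices {d, e, g} are pairwise adjacent, and any tree decomposition puts a clique entirely inside one bag — forcing width ≥ 2. Therefore the treewidth is 2.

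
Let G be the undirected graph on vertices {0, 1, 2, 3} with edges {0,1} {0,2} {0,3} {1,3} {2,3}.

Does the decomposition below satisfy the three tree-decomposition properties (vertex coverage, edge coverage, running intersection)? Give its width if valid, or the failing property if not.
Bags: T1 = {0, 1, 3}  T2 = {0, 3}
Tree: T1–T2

A tree decomposition must satisfy three properties: every vertex lies in some bag; for every edge, both endpoints lie together in some bag; and for every vertex, the bags containing it form a connected subtree. Here vertex 2 appears in no bag, so the decomposition is invalid.

No — vertex 2 appears in no bag.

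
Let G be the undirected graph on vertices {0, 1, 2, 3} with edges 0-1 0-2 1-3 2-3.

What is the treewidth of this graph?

A width-2 tree decomposition is:
Bags: B1 = {0, 2, 3}  B2 = {0, 1, 3}
Tree: B1–B2
Each bag holds 3 vertices, so the decomposition has width 2, which upper-bounds the treewidth. The edges 3–2–0–1–3 form a cycle, so G is not a tree and its treewidth is at least 2. Combining the bounds, tw(G) = 2.

2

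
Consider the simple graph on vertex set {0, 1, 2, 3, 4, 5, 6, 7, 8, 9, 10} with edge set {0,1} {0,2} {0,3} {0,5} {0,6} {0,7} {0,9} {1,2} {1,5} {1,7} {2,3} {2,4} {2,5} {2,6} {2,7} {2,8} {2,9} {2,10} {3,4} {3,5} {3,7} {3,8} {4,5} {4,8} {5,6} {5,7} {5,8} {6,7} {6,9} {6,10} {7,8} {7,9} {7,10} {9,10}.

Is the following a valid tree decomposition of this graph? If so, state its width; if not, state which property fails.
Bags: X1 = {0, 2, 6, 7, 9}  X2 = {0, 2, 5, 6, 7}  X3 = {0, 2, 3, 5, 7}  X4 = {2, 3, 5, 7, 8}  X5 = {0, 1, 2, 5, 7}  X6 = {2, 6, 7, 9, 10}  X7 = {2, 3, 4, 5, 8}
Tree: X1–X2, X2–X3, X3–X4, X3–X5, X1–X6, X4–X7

Checking the three conditions: (i) the bags cover all of {0, 1, 2, 3, 4, 5, 6, 7, 8, 9, 10}; (ii) for each edge, some bag contains both endpoints; (iii) the bags containing any fixed vertex form a subtree. All hold, so the decomposition is valid with width 5 − 1 = 4.

Yes; width 4.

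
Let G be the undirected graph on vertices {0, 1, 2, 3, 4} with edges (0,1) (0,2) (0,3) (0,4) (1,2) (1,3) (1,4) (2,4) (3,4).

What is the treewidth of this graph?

A width-3 tree decomposition is:
Bags: B1 = {0, 1, 3, 4}  B2 = {0, 1, 2, 4}
Tree: B1–B2
Each bag holds 4 vertices, so the decomposition has width 3, which upper-bounds the treewidth. Conversely, {0, 1, 2, 4} is a clique of size 4, and the vertices of any clique must share a bag in every tree decomposition; so some bag has ≥ 4 vertices and tw(G) ≥ 3. Hence tw(G) = 3 exactly.

3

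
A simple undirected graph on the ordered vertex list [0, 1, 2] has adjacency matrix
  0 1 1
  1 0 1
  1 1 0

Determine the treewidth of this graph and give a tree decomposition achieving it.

Treewidth 2.
One such decomposition:
Bags: B1 = {0, 1, 2}
Tree: (single bag)

With just one bag of size 3, the width is 3 − 1 = 2, so tw(G) ≤ 2. For the lower bound, the 3 vertices {0, 1, 2} are pairwise adjacent, and any tree decomposition puts a clique entirely inside one bag — forcing width ≥ 2. Hence tw(G) = 2 exactly.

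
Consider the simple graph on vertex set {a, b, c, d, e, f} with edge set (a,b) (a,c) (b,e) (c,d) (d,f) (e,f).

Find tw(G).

2

A width-2 tree decomposition is:
Bags: B1 = {d, e, f}  B2 = {b, d, e}  B3 = {a, b, d}  B4 = {a, c, d}
Tree: B1–B2, B2–B3, B3–B4
The largest bag has 3 vertices, giving width 2; this decomposition certifies tw(G) ≤ 2. For the lower bound, G contains the cycle d–f–e–b–a–c–d, so G is not a forest; only forests have treewidth ≤ 1, hence tw(G) ≥ 2. Therefore the treewidth is 2.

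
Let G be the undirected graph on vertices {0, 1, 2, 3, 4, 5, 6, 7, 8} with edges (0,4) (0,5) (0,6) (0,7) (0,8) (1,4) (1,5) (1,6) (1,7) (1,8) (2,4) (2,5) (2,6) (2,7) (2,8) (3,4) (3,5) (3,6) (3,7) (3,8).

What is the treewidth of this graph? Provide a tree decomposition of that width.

The largest bag has 5 vertices, giving width 4; this decomposition certifies tw(G) ≤ 4. For the lower bound: the 5 vertex sets {2,6}, {3,8}, {1,7}, {0}, {5} are disjoint, each induces a connected subgraph, and every pair is joined by at least one edge of G. Contracting each set to a single vertex therefore yields K_{5} as a minor, and since treewidth is minor-monotone, tw(G) ≥ tw(K_{5}) = 4. Therefore the treewidth is 4.

Treewidth 4.
One optimal decomposition is:
Bags: B1 = {0, 1, 2, 3, 6}  B2 = {0, 1, 2, 3, 8}  B3 = {0, 1, 2, 3, 7}  B4 = {0, 1, 2, 3, 5}  B5 = {0, 1, 2, 3, 4}
Tree: B1–B2, B2–B3, B3–B4, B4–B5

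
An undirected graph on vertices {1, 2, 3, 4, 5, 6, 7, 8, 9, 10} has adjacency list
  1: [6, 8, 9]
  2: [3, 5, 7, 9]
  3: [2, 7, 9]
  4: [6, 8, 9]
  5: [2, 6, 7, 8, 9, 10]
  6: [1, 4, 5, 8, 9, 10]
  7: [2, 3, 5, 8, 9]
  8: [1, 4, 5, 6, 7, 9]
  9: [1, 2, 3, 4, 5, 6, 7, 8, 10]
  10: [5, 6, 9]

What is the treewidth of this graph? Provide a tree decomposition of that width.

Treewidth 3.
One optimal decomposition is:
Bags: B1 = {5, 6, 8, 9}  B2 = {5, 7, 8, 9}  B3 = {1, 6, 8, 9}  B4 = {2, 5, 7, 9}  B5 = {4, 6, 8, 9}  B6 = {2, 3, 7, 9}  B7 = {5, 6, 9, 10}
Tree: B1–B2, B1–B3, B2–B4, B1–B5, B4–B6, B1–B7

Every bag has size at most 4, so the width is 4 − 1 = 3 and tw(G) ≤ 3. Conversely, {1, 6, 8, 9} is a clique of size 4, and the vertices of any clique must share a bag in every tree decomposition; so some bag has ≥ 4 vertices and tw(G) ≥ 3. Hence tw(G) = 3 exactly.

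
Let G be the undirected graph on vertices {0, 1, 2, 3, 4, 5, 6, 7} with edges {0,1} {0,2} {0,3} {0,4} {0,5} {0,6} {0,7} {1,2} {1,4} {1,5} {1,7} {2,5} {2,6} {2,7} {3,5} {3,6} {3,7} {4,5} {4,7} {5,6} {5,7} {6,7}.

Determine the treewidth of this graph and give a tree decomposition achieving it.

Each bag holds 5 vertices, so the decomposition has width 4, which upper-bounds the treewidth. Conversely, {0, 1, 2, 5, 7} is a clique of size 5, and the vertices of any clique must share a bag in every tree decomposition; so some bag has ≥ 5 vertices and tw(G) ≥ 4. Therefore the treewidth is 4.

Treewidth 4.
One such decomposition:
Bags: B1 = {0, 2, 5, 6, 7}  B2 = {0, 1, 2, 5, 7}  B3 = {0, 1, 4, 5, 7}  B4 = {0, 3, 5, 6, 7}
Tree: B1–B2, B2–B3, B1–B4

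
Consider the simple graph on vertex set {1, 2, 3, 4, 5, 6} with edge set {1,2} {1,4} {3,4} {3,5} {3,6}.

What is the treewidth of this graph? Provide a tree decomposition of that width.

Treewidth 1.
One such decomposition:
Bags: B1 = {3, 5}  B2 = {3, 4}  B3 = {3, 6}  B4 = {1, 4}  B5 = {1, 2}
Tree: B1–B2, B1–B3, B2–B4, B4–B5

The largest bag has 2 vertices, giving width 1; this decomposition certifies tw(G) ≤ 1. Any graph with an edge has treewidth ≥ 1, and G has the edge 3–5. Hence tw(G) = 1 exactly.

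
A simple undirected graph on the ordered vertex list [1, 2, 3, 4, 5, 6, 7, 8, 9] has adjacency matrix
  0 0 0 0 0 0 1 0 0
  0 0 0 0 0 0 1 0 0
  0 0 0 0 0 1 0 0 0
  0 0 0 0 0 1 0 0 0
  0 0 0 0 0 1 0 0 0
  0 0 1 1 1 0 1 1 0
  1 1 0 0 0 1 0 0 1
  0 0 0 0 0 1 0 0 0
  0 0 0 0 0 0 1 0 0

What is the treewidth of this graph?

A width-1 tree decomposition is:
Bags: B1 = {6, 7}  B2 = {6, 8}  B3 = {1, 7}  B4 = {4, 6}  B5 = {3, 6}  B6 = {2, 7}  B7 = {5, 6}  B8 = {7, 9}
Tree: B1–B2, B1–B3, B2–B4, B2–B5, B1–B6, B4–B7, B6–B8
Each bag holds 2 vertices, so the decomposition has width 1, which upper-bounds the treewidth. G has an edge, so its treewidth is at least 1. Combining the bounds, tw(G) = 1.

1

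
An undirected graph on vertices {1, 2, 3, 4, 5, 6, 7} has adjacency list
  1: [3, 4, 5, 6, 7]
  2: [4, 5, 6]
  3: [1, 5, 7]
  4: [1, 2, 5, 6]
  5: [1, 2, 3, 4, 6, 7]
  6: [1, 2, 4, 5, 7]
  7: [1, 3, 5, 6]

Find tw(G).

3

A width-3 tree decomposition is:
Bags: B1 = {1, 4, 5, 6}  B2 = {1, 5, 6, 7}  B3 = {1, 3, 5, 7}  B4 = {2, 4, 5, 6}
Tree: B1–B2, B2–B3, B1–B4
The largest bag has 4 vertices, giving width 3; this decomposition certifies tw(G) ≤ 3. On the other hand G contains the 4-clique {1, 3, 5, 7}. A clique must lie in a single bag of any decomposition, so no decomposition can have width below 3. Hence tw(G) = 3 exactly.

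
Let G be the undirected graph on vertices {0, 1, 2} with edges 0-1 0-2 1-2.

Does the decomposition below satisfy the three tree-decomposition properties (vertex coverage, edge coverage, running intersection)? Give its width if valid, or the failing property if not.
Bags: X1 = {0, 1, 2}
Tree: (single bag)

Yes; width 2.

Checking the three conditions: (i) the bags cover all of {0, 1, 2}; (ii) for each edge, some bag contains both endpoints; (iii) the bags containing any fixed vertex form a subtree. All hold, so the decomposition is valid with width 3 − 1 = 2.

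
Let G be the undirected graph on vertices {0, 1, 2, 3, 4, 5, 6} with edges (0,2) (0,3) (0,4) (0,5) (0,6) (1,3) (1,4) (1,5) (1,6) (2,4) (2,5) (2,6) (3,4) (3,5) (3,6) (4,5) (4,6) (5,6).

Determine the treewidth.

4

A width-4 tree decomposition is:
Bags: B1 = {0, 3, 4, 5, 6}  B2 = {0, 2, 4, 5, 6}  B3 = {1, 3, 4, 5, 6}
Tree: B1–B2, B1–B3
Every bag has size at most 5, so the width is 5 − 1 = 4 and tw(G) ≤ 4. Conversely, {0, 2, 4, 5, 6} is a clique of size 5, and the vertices of any clique must share a bag in every tree decomposition; so some bag has ≥ 5 vertices and tw(G) ≥ 4. The upper and lower bounds meet at 4, so that is the treewidth.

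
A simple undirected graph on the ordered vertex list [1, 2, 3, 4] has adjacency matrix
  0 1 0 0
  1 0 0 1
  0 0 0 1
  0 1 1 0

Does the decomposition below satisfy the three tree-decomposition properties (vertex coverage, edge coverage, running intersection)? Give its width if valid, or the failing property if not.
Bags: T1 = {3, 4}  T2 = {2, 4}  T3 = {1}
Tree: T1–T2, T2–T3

No — edge (2,1) lies in no bag.

A tree decomposition must satisfy three properties: every vertex lies in some bag; for every edge, both endpoints lie together in some bag; and for every vertex, the bags containing it form a connected subtree. Here edge (2,1) lies in no bag, so the decomposition is invalid.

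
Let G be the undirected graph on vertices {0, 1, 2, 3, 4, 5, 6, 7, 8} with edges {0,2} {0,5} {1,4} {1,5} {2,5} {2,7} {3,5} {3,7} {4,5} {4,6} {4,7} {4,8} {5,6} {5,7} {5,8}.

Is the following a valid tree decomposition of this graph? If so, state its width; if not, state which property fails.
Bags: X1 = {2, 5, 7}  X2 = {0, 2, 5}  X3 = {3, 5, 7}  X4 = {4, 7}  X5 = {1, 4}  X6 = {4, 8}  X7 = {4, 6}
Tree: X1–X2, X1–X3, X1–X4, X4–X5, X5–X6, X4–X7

No — edge (5,4) lies in no bag.

A tree decomposition must satisfy three properties: every vertex lies in some bag; for every edge, both endpoints lie together in some bag; and for every vertex, the bags containing it form a connected subtree. Here edge (5,4) lies in no bag, so the decomposition is invalid.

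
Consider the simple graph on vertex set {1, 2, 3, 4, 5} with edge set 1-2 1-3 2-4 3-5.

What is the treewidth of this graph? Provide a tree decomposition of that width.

Each bag holds 2 vertices, so the decomposition has width 1, which upper-bounds the treewidth. Since G has at least one edge (e.g. 5–3), it is not an edgeless graph, so tw(G) ≥ 1. Combining the bounds, tw(G) = 1.

Treewidth 1.
One such decomposition:
Bags: B1 = {3, 5}  B2 = {1, 3}  B3 = {1, 2}  B4 = {2, 4}
Tree: B1–B2, B2–B3, B3–B4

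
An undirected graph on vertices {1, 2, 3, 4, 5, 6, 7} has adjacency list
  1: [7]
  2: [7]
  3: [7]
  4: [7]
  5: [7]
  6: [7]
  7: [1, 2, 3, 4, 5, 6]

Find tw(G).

1

A width-1 tree decomposition is:
Bags: B1 = {6, 7}  B2 = {3, 7}  B3 = {4, 7}  B4 = {2, 7}  B5 = {1, 7}  B6 = {5, 7}
Tree: B1–B2, B1–B3, B1–B4, B2–B5, B4–B6
The largest bag has 2 vertices, giving width 1; this decomposition certifies tw(G) ≤ 1. Since G has at least one edge (e.g. 7–6), it is not an edgeless graph, so tw(G) ≥ 1. Hence tw(G) = 1 exactly.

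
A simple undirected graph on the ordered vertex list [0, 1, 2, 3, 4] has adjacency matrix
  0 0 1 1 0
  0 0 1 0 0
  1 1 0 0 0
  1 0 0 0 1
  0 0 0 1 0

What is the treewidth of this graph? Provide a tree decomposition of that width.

Treewidth 1.
Bags: B1 = {1, 2}  B2 = {0, 2}  B3 = {0, 3}  B4 = {3, 4}
Tree: B1–B2, B2–B3, B3–B4

The largest bag has 2 vertices, giving width 1; this decomposition certifies tw(G) ≤ 1. G has an edge, so its treewidth is at least 1. Hence tw(G) = 1 exactly.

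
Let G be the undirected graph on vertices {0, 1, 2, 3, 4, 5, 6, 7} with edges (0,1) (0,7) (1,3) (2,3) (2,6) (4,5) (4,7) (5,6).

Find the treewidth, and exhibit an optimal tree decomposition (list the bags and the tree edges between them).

Each bag holds 3 vertices, so the decomposition has width 2, which upper-bounds the treewidth. For the lower bound, G contains the cycle 2–6–5–4–7–0–1–3–2, so G is not a forest; only forests have treewidth ≤ 1, hence tw(G) ≥ 2. Combining the bounds, tw(G) = 2.

Treewidth 2.
Bags: B1 = {2, 5, 6}  B2 = {2, 4, 5}  B3 = {2, 4, 7}  B4 = {0, 2, 7}  B5 = {0, 1, 2}  B6 = {1, 2, 3}
Tree: B1–B2, B2–B3, B3–B4, B4–B5, B5–B6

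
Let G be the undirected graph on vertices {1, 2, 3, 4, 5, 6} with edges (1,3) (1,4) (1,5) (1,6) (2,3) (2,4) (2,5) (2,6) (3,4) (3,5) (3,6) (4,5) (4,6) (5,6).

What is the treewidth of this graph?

A width-4 tree decomposition is:
Bags: B1 = {2, 3, 4, 5, 6}  B2 = {1, 3, 4, 5, 6}
Tree: B1–B2
Every bag has size at most 5, so the width is 5 − 1 = 4 and tw(G) ≤ 4. On the other hand G contains the 5-clique {1, 3, 4, 5, 6}. A clique must lie in a single bag of any decomposition, so no decomposition can have width below 4. The upper and lower bounds meet at 4, so that is the treewidth.

4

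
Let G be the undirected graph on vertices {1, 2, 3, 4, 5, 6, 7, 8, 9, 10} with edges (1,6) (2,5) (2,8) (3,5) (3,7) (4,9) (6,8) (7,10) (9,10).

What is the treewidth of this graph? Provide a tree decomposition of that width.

Treewidth 1.
One such decomposition:
Bags: B1 = {1, 6}  B2 = {6, 8}  B3 = {2, 8}  B4 = {2, 5}  B5 = {3, 5}  B6 = {3, 7}  B7 = {7, 10}  B8 = {9, 10}  B9 = {4, 9}
Tree: B1–B2, B2–B3, B3–B4, B4–B5, B5–B6, B6–B7, B7–B8, B8–B9

The largest bag has 2 vertices, giving width 1; this decomposition certifies tw(G) ≤ 1. Since G has at least one edge (e.g. 1–6), it is not an edgeless graph, so tw(G) ≥ 1. Combining the bounds, tw(G) = 1.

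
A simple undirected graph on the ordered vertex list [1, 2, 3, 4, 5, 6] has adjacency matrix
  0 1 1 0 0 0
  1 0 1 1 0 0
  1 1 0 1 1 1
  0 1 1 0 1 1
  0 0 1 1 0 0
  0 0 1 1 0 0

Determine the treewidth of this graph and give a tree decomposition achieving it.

Every bag has size at most 3, so the width is 3 − 1 = 2 and tw(G) ≤ 2. On the other hand G contains the 3-clique {1, 2, 3}. A clique must lie in a single bag of any decomposition, so no decomposition can have width below 2. The upper and lower bounds meet at 2, so that is the treewidth.

Treewidth 2.
One such decomposition:
Bags: B1 = {3, 4, 6}  B2 = {2, 3, 4}  B3 = {3, 4, 5}  B4 = {1, 2, 3}
Tree: B1–B2, B1–B3, B2–B4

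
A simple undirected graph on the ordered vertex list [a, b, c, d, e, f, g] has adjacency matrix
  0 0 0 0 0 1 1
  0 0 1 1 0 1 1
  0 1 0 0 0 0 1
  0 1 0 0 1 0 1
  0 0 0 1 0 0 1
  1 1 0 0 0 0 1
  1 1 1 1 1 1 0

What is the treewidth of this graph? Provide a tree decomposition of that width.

Every bag has size at most 3, so the width is 3 − 1 = 2 and tw(G) ≤ 2. Conversely, {d, e, g} is a clique of size 3, and the vertices of any clique must share a bag in every tree decomposition; so some bag has ≥ 3 vertices and tw(G) ≥ 2. The upper and lower bounds meet at 2, so that is the treewidth.

Treewidth 2.
One optimal decomposition is:
Bags: B1 = {b, c, g}  B2 = {b, f, g}  B3 = {a, f, g}  B4 = {b, d, g}  B5 = {d, e, g}
Tree: B1–B2, B2–B3, B2–B4, B4–B5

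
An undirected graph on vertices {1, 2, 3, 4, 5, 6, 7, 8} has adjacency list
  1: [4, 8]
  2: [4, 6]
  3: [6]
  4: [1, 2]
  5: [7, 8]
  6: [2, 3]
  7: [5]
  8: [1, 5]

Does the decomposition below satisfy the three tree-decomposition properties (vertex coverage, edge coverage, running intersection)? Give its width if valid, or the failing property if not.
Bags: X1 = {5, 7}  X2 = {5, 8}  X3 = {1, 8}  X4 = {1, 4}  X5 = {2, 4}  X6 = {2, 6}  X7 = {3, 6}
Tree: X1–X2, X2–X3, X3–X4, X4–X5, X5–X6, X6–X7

Yes; width 1.

Checking the three conditions: (i) the bags cover all of {1, 2, 3, 4, 5, 6, 7, 8}; (ii) for each edge, some bag contains both endpoints; (iii) the bags containing any fixed vertex form a subtree. All hold, so the decomposition is valid with width 2 − 1 = 1.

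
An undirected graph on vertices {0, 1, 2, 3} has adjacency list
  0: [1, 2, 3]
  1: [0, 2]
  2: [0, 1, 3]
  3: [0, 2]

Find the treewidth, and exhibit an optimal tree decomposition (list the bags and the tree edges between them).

The largest bag has 3 vertices, giving width 2; this decomposition certifies tw(G) ≤ 2. On the other hand G contains the 3-clique {0, 1, 2}. A clique must lie in a single bag of any decomposition, so no decomposition can have width below 2. Hence tw(G) = 2 exactly.

Treewidth 2.
One optimal decomposition is:
Bags: B1 = {0, 2, 3}  B2 = {0, 1, 2}
Tree: B1–B2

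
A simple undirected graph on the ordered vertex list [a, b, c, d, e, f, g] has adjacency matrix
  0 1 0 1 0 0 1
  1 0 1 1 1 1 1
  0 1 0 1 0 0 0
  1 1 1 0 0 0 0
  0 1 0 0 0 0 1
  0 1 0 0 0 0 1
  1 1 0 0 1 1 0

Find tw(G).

2

A width-2 tree decomposition is:
Bags: B1 = {b, c, d}  B2 = {a, b, d}  B3 = {a, b, g}  B4 = {b, e, g}  B5 = {b, f, g}
Tree: B1–B2, B2–B3, B3–B4, B3–B5
Each bag holds 3 vertices, so the decomposition has width 2, which upper-bounds the treewidth. On the other hand G contains the 3-clique {b, c, d}. A clique must lie in a single bag of any decomposition, so no decomposition can have width below 2. Therefore the treewidth is 2.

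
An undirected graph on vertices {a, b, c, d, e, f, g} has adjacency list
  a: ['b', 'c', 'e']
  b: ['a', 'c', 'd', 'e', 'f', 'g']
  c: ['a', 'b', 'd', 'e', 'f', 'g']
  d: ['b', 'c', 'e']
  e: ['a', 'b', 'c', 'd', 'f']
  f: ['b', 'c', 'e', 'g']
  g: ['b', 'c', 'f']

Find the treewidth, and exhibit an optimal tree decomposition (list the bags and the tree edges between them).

The largest bag has 4 vertices, giving width 3; this decomposition certifies tw(G) ≤ 3. For the lower bound, the 4 vertices {b, c, f, g} are pairwise adjacent, and any tree decomposition puts a clique entirely inside one bag — forcing width ≥ 3. Therefore the treewidth is 3.

Treewidth 3.
One such decomposition:
Bags: B1 = {b, c, f, g}  B2 = {b, c, e, f}  B3 = {b, c, d, e}  B4 = {a, b, c, e}
Tree: B1–B2, B2–B3, B3–B4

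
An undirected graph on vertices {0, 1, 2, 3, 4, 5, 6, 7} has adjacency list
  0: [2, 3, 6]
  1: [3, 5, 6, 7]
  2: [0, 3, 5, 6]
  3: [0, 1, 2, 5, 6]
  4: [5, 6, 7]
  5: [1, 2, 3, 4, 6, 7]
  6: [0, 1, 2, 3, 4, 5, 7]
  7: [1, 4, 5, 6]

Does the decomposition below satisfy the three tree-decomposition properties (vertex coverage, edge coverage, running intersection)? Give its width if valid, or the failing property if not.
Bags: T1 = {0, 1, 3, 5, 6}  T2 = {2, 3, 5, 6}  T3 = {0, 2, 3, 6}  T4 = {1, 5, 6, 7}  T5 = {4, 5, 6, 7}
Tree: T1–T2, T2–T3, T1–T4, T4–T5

No — bags containing vertex 0 are not connected in the tree.

A tree decomposition must satisfy three properties: every vertex lies in some bag; for every edge, both endpoints lie together in some bag; and for every vertex, the bags containing it form a connected subtree. Here bags containing vertex 0 are not connected in the tree, so the decomposition is invalid.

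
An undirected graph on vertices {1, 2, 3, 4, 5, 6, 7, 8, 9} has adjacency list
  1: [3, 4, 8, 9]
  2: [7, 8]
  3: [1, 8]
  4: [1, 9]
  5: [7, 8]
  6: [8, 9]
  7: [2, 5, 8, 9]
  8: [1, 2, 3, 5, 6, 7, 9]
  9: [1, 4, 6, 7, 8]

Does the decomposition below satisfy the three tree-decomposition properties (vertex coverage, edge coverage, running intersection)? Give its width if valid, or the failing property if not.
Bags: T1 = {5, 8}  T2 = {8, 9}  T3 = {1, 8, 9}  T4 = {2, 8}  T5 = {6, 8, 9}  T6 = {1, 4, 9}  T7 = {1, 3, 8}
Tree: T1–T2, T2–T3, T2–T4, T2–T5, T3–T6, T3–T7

A tree decomposition must satisfy three properties: every vertex lies in some bag; for every edge, both endpoints lie together in some bag; and for every vertex, the bags containing it form a connected subtree. Here vertex 7 appears in no bag, so the decomposition is invalid.

No — vertex 7 appears in no bag.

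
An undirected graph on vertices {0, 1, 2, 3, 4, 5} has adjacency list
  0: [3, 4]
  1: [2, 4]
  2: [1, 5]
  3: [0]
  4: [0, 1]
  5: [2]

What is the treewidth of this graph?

A width-1 tree decomposition is:
Bags: B1 = {0, 3}  B2 = {0, 4}  B3 = {1, 4}  B4 = {1, 2}  B5 = {2, 5}
Tree: B1–B2, B2–B3, B3–B4, B4–B5
The largest bag has 2 vertices, giving width 1; this decomposition certifies tw(G) ≤ 1. Any graph with an edge has treewidth ≥ 1, and G has the edge 3–0. The upper and lower bounds meet at 1, so that is the treewidth.

1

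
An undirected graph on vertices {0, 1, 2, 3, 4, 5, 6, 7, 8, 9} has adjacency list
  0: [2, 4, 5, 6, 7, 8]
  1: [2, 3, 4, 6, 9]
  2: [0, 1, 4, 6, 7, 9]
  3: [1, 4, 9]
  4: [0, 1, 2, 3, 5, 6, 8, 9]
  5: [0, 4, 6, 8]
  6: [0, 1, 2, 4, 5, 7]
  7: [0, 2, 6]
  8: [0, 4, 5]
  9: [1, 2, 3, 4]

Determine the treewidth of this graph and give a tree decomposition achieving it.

Treewidth 3.
Bags: B1 = {1, 2, 4, 9}  B2 = {1, 2, 4, 6}  B3 = {0, 2, 4, 6}  B4 = {1, 3, 4, 9}  B5 = {0, 2, 6, 7}  B6 = {0, 4, 5, 6}  B7 = {0, 4, 5, 8}
Tree: B1–B2, B2–B3, B1–B4, B3–B5, B3–B6, B6–B7

The largest bag has 4 vertices, giving width 3; this decomposition certifies tw(G) ≤ 3. On the other hand G contains the 4-clique {0, 2, 4, 6}. A clique must lie in a single bag of any decomposition, so no decomposition can have width below 3. Combining the bounds, tw(G) = 3.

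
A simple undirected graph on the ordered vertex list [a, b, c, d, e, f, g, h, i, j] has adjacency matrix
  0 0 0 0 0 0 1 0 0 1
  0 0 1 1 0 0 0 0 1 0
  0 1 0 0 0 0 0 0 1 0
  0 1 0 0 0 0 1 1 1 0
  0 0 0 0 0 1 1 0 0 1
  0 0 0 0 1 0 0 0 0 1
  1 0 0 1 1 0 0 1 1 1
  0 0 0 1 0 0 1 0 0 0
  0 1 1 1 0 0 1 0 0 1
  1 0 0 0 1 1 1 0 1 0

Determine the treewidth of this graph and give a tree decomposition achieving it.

Treewidth 2.
Bags: B1 = {b, d, i}  B2 = {d, g, i}  B3 = {g, i, j}  B4 = {e, g, j}  B5 = {b, c, i}  B6 = {a, g, j}  B7 = {e, f, j}  B8 = {d, g, h}
Tree: B1–B2, B2–B3, B3–B4, B1–B5, B3–B6, B4–B7, B2–B8

Each bag holds 3 vertices, so the decomposition has width 2, which upper-bounds the treewidth. On the other hand G contains the 3-clique {d, g, h}. A clique must lie in a single bag of any decomposition, so no decomposition can have width below 2. The upper and lower bounds meet at 2, so that is the treewidth.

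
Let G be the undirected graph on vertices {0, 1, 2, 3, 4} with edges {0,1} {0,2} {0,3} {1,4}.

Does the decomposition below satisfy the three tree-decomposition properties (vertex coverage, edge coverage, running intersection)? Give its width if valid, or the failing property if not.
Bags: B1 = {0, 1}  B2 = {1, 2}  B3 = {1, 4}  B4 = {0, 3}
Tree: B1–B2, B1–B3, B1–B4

A tree decomposition must satisfy three properties: every vertex lies in some bag; for every edge, both endpoints lie together in some bag; and for every vertex, the bags containing it form a connected subtree. Here edge (0,2) lies in no bag, so the decomposition is invalid.

No — edge (0,2) lies in no bag.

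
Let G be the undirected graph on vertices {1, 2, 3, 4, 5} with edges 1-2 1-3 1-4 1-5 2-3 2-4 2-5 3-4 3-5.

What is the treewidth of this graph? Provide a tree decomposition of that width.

Treewidth 3.
One optimal decomposition is:
Bags: B1 = {1, 2, 3, 5}  B2 = {1, 2, 3, 4}
Tree: B1–B2

The largest bag has 4 vertices, giving width 3; this decomposition certifies tw(G) ≤ 3. For the lower bound, the 4 vertices {1, 2, 3, 4} are pairwise adjacent, and any tree decomposition puts a clique entirely inside one bag — forcing width ≥ 3. Therefore the treewidth is 3.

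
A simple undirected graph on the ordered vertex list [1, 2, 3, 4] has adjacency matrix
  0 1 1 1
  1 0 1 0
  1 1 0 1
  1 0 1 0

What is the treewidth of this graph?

2

A width-2 tree decomposition is:
Bags: B1 = {1, 3, 4}  B2 = {1, 2, 3}
Tree: B1–B2
Every bag has size at most 3, so the width is 3 − 1 = 2 and tw(G) ≤ 2. On the other hand G contains the 3-clique {1, 2, 3}. A clique must lie in a single bag of any decomposition, so no decomposition can have width below 2. Combining the bounds, tw(G) = 2.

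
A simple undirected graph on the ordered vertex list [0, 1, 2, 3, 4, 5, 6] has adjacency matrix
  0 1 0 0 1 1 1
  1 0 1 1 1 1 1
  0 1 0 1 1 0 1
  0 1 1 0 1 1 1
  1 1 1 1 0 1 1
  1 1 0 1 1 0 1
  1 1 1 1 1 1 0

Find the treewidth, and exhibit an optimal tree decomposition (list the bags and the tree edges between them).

Treewidth 4.
Bags: B1 = {1, 3, 4, 5, 6}  B2 = {1, 2, 3, 4, 6}  B3 = {0, 1, 4, 5, 6}
Tree: B1–B2, B1–B3

Every bag has size at most 5, so the width is 5 − 1 = 4 and tw(G) ≤ 4. Conversely, {0, 1, 4, 5, 6} is a clique of size 5, and the vertices of any clique must share a bag in every tree decomposition; so some bag has ≥ 5 vertices and tw(G) ≥ 4. Hence tw(G) = 4 exactly.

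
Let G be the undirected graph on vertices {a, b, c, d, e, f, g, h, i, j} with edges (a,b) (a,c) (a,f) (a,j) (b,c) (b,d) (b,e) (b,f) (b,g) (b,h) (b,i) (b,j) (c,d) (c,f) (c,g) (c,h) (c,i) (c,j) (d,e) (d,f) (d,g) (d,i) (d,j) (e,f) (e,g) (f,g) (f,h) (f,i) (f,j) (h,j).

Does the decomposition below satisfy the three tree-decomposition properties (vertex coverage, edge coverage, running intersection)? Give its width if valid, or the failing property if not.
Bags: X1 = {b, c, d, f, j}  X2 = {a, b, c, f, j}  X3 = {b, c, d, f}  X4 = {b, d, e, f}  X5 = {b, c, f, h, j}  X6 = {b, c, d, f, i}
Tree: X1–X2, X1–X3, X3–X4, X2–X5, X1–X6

A tree decomposition must satisfy three properties: every vertex lies in some bag; for every edge, both endpoints lie together in some bag; and for every vertex, the bags containing it form a connected subtree. Here vertex g appears in no bag, so the decomposition is invalid.

No — vertex g appears in no bag.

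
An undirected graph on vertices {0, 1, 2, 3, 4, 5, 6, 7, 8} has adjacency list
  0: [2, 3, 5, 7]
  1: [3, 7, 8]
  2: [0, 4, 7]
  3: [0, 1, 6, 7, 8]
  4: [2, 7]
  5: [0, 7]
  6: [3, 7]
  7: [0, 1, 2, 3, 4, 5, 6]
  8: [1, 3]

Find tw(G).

2

A width-2 tree decomposition is:
Bags: B1 = {1, 3, 7}  B2 = {0, 3, 7}  B3 = {0, 2, 7}  B4 = {3, 6, 7}  B5 = {2, 4, 7}  B6 = {1, 3, 8}  B7 = {0, 5, 7}
Tree: B1–B2, B2–B3, B2–B4, B3–B5, B1–B6, B2–B7
Every bag has size at most 3, so the width is 3 − 1 = 2 and tw(G) ≤ 2. On the other hand G contains the 3-clique {1, 3, 8}. A clique must lie in a single bag of any decomposition, so no decomposition can have width below 2. Combining the bounds, tw(G) = 2.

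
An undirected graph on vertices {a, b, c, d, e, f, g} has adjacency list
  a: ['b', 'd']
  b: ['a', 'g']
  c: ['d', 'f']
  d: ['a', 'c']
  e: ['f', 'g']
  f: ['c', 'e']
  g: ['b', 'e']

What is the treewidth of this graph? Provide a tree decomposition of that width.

Every bag has size at most 3, so the width is 3 − 1 = 2 and tw(G) ≤ 2. The edges g–b–a–d–c–f–e–g form a cycle, so G is not a tree and its treewidth is at least 2. Hence tw(G) = 2 exactly.

Treewidth 2.
One optimal decomposition is:
Bags: B1 = {a, b, g}  B2 = {a, d, g}  B3 = {c, d, g}  B4 = {c, f, g}  B5 = {e, f, g}
Tree: B1–B2, B2–B3, B3–B4, B4–B5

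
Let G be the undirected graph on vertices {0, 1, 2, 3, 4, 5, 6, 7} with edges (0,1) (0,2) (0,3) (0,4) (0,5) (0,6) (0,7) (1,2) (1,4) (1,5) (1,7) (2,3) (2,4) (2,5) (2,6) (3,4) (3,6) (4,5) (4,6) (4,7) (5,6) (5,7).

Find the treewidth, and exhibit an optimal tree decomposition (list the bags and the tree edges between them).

Each bag holds 5 vertices, so the decomposition has width 4, which upper-bounds the treewidth. Conversely, {0, 2, 3, 4, 6} is a clique of size 5, and the vertices of any clique must share a bag in every tree decomposition; so some bag has ≥ 5 vertices and tw(G) ≥ 4. The upper and lower bounds meet at 4, so that is the treewidth.

Treewidth 4.
One optimal decomposition is:
Bags: B1 = {0, 1, 4, 5, 7}  B2 = {0, 1, 2, 4, 5}  B3 = {0, 2, 4, 5, 6}  B4 = {0, 2, 3, 4, 6}
Tree: B1–B2, B2–B3, B3–B4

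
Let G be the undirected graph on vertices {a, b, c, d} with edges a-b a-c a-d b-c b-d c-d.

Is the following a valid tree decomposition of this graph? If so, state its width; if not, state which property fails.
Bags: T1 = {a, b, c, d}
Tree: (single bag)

Vertex coverage: the bags together contain {a, b, c, d}, the full vertex set. Edge coverage: each edge of G has both endpoints in at least one bag. Running intersection: for every vertex, the bags containing it form a connected subtree. All three properties hold, so this is a valid tree decomposition of width max|bag| − 1 = 3, and hence tw(G) ≤ 3.

Yes; width 3.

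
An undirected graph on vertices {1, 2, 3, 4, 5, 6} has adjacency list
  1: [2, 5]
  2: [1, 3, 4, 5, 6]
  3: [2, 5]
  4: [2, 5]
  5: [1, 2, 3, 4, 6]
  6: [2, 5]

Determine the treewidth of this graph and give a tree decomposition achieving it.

Treewidth 2.
One optimal decomposition is:
Bags: B1 = {2, 4, 5}  B2 = {1, 2, 5}  B3 = {2, 3, 5}  B4 = {2, 5, 6}
Tree: B1–B2, B1–B3, B2–B4

Every bag has size at most 3, so the width is 3 − 1 = 2 and tw(G) ≤ 2. On the other hand G contains the 3-clique {1, 2, 5}. A clique must lie in a single bag of any decomposition, so no decomposition can have width below 2. Hence tw(G) = 2 exactly.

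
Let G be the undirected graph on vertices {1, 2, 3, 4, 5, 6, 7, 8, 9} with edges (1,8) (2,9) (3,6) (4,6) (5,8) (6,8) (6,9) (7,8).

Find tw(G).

A width-1 tree decomposition is:
Bags: B1 = {6, 8}  B2 = {6, 9}  B3 = {3, 6}  B4 = {2, 9}  B5 = {1, 8}  B6 = {7, 8}  B7 = {4, 6}  B8 = {5, 8}
Tree: B1–B2, B1–B3, B2–B4, B1–B5, B5–B6, B1–B7, B5–B8
Each bag holds 2 vertices, so the decomposition has width 1, which upper-bounds the treewidth. G has an edge, so its treewidth is at least 1. The upper and lower bounds meet at 1, so that is the treewidth.

1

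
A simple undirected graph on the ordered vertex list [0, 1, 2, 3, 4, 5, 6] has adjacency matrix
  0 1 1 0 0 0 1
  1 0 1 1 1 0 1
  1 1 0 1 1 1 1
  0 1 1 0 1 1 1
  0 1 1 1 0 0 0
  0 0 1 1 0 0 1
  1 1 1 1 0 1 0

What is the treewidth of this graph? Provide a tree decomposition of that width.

Treewidth 3.
Bags: B1 = {1, 2, 3, 6}  B2 = {2, 3, 5, 6}  B3 = {1, 2, 3, 4}  B4 = {0, 1, 2, 6}
Tree: B1–B2, B1–B3, B1–B4

Every bag has size at most 4, so the width is 4 − 1 = 3 and tw(G) ≤ 3. On the other hand G contains the 4-clique {0, 1, 2, 6}. A clique must lie in a single bag of any decomposition, so no decomposition can have width below 3. The upper and lower bounds meet at 3, so that is the treewidth.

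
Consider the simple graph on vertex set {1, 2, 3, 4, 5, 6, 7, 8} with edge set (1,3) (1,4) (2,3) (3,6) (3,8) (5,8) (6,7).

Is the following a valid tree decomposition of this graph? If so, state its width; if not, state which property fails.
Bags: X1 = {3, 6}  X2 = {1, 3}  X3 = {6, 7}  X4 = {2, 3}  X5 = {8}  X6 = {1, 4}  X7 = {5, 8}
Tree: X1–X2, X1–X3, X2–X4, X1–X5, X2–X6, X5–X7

A tree decomposition must satisfy three properties: every vertex lies in some bag; for every edge, both endpoints lie together in some bag; and for every vertex, the bags containing it form a connected subtree. Here edge (3,8) lies in no bag, so the decomposition is invalid.

No — edge (3,8) lies in no bag.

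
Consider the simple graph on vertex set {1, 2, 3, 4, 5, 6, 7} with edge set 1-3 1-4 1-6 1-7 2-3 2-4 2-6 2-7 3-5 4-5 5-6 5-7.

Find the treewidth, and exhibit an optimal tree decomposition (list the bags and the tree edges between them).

Each bag holds 4 vertices, so the decomposition has width 3, which upper-bounds the treewidth. For the lower bound: the 4 vertex sets {1,3}, {5,7}, {2}, {4} are disjoint, each induces a connected subgraph, and every pair is joined by at least one edge of G. Contracting each set to a single vertex therefore yields K_{4} as a minor, and since treewidth is minor-monotone, tw(G) ≥ tw(K_{4}) = 3. Combining the bounds, tw(G) = 3.

Treewidth 3.
One optimal decomposition is:
Bags: B1 = {1, 2, 3, 5}  B2 = {1, 2, 5, 7}  B3 = {1, 2, 4, 5}  B4 = {1, 2, 5, 6}
Tree: B1–B2, B2–B3, B3–B4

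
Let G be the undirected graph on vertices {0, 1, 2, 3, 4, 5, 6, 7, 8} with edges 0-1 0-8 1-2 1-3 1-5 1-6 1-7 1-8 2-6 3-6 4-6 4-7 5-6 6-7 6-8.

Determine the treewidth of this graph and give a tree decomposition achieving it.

Treewidth 2.
One such decomposition:
Bags: B1 = {4, 6, 7}  B2 = {1, 6, 7}  B3 = {1, 6, 8}  B4 = {1, 2, 6}  B5 = {1, 5, 6}  B6 = {0, 1, 8}  B7 = {1, 3, 6}
Tree: B1–B2, B2–B3, B2–B4, B4–B5, B3–B6, B3–B7

Every bag has size at most 3, so the width is 3 − 1 = 2 and tw(G) ≤ 2. On the other hand G contains the 3-clique {0, 1, 8}. A clique must lie in a single bag of any decomposition, so no decomposition can have width below 2. Combining the bounds, tw(G) = 2.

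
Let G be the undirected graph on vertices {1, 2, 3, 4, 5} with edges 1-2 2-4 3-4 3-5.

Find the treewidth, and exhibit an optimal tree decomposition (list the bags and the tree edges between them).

Treewidth 1.
One such decomposition:
Bags: B1 = {1, 2}  B2 = {2, 4}  B3 = {3, 4}  B4 = {3, 5}
Tree: B1–B2, B2–B3, B3–B4

Each bag holds 2 vertices, so the decomposition has width 1, which upper-bounds the treewidth. Any graph with an edge has treewidth ≥ 1, and G has the edge 1–2. Hence tw(G) = 1 exactly.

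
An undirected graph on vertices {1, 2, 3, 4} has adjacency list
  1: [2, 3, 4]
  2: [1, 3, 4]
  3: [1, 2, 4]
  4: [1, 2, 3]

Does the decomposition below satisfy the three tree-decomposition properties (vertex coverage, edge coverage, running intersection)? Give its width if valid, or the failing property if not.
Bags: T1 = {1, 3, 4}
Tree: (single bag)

No — vertex 2 appears in no bag.

A tree decomposition must satisfy three properties: every vertex lies in some bag; for every edge, both endpoints lie together in some bag; and for every vertex, the bags containing it form a connected subtree. Here vertex 2 appears in no bag, so the decomposition is invalid.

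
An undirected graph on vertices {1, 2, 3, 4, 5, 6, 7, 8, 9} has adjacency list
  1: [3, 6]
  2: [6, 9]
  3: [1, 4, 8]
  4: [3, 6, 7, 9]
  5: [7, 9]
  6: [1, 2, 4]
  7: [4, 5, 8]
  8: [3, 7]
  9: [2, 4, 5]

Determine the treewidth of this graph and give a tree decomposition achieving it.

Each bag holds 4 vertices, so the decomposition has width 3, which upper-bounds the treewidth. For the lower bound: the 4 vertex sets {1,3,8}, {6}, {4}, {2,5,7,9} are disjoint, each induces a connected subgraph, and every pair is joined by at least one edge of G. Contracting each set to a single vertex therefore yields K_{4} as a minor, and since treewidth is minor-monotone, tw(G) ≥ tw(K_{4}) = 3. Hence tw(G) = 3 exactly.

Treewidth 3.
One optimal decomposition is:
Bags: B1 = {1, 3, 6, 8}  B2 = {3, 4, 6, 8}  B3 = {4, 6, 7, 8}  B4 = {2, 4, 6, 7}  B5 = {2, 4, 7, 9}  B6 = {2, 5, 7, 9}
Tree: B1–B2, B2–B3, B3–B4, B4–B5, B5–B6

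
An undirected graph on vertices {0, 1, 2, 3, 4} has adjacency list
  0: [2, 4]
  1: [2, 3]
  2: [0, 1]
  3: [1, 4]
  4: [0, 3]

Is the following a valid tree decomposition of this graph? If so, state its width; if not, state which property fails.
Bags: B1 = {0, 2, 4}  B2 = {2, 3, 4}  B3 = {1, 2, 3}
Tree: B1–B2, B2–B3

Every vertex of G appears in some bag (union = {0, 1, 2, 3, 4}); every edge is covered by a bag; and for each vertex v the set of bags containing v is connected in the bag tree. The decomposition is therefore valid. The largest bag has 3 vertices, so the width is 2.

Yes; width 2.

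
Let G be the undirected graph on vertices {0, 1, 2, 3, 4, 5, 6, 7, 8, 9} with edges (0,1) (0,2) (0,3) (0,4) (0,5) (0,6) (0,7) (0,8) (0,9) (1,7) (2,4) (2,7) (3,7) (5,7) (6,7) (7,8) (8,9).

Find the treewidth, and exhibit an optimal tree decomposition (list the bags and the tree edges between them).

Treewidth 2.
Bags: B1 = {0, 1, 7}  B2 = {0, 7, 8}  B3 = {0, 8, 9}  B4 = {0, 2, 7}  B5 = {0, 5, 7}  B6 = {0, 3, 7}  B7 = {0, 6, 7}  B8 = {0, 2, 4}
Tree: B1–B2, B2–B3, B2–B4, B4–B5, B5–B6, B2–B7, B4–B8

The largest bag has 3 vertices, giving width 2; this decomposition certifies tw(G) ≤ 2. Conversely, {0, 8, 9} is a clique of size 3, and the vertices of any clique must share a bag in every tree decomposition; so some bag has ≥ 3 vertices and tw(G) ≥ 2. Hence tw(G) = 2 exactly.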